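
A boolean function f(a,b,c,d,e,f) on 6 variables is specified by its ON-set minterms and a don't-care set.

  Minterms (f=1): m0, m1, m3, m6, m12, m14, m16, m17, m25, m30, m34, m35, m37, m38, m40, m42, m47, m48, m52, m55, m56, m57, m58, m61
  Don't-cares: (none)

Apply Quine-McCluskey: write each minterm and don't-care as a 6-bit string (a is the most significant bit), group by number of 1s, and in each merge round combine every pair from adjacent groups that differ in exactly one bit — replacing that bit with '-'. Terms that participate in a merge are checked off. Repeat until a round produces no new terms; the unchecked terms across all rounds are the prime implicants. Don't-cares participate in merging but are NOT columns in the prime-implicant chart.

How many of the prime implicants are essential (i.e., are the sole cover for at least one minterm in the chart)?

9

Round 0: 000000✓ 000001✓ 000011✓ 000110✓ 001100✓ 001110✓ 010000✓ 010001✓ 011001✓ 011110✓ 100010✓ 100011✓ 100101 100110✓ 101000✓ 101010✓ 101111 110000✓ 110100✓ 110111 111000✓ 111001✓ 111010✓ 111101✓
Round 1: -00011 -00110 -10000 -11001 0-0000✓ 0-0001✓ 0-1110 00-110 0000-1 00000-✓ 0011-0 01-001 01000-✓ 1-1000✓ 1-1010✓ 10-010 100-10 10001- 1010-0✓ 11-000 110-00 111-01 1110-0✓ 11100-
Round 2: 0-000- 1-10-0
PIs = {-00011, -00110, -10000, -11001, 0-000-, 0-1110, 00-110, 0000-1, 0011-0, 01-001, 1-10-0, 10-010, 100-10, 10001-, 100101, 101111, 11-000, 110-00, 110111, 111-01, 11100-}
Coverage chart:
  m0: 0-000- ←essential
  m1: 0-000-,0000-1
  m3: -00011,0000-1
  m6: -00110,00-110
  m12: 0011-0 ←essential
  m14: 0-1110,00-110,0011-0
  m16: -10000,0-000-
  m17: 0-000-,01-001
  m25: -11001,01-001
  m30: 0-1110 ←essential
  m34: 10-010,100-10,10001-
  m35: -00011,10001-
  m37: 100101 ←essential
  m38: -00110,100-10
  m40: 1-10-0 ←essential
  m42: 1-10-0,10-010
  m47: 101111 ←essential
  m48: -10000,11-000,110-00
  m52: 110-00 ←essential
  m55: 110111 ←essential
  m56: 1-10-0,11-000,11100-
  m57: -11001,111-01,11100-
  m58: 1-10-0 ←essential
  m61: 111-01 ←essential
Essential: 0-000-, 0-1110, 0011-0, 1-10-0, 100101, 101111, 110-00, 110111, 111-01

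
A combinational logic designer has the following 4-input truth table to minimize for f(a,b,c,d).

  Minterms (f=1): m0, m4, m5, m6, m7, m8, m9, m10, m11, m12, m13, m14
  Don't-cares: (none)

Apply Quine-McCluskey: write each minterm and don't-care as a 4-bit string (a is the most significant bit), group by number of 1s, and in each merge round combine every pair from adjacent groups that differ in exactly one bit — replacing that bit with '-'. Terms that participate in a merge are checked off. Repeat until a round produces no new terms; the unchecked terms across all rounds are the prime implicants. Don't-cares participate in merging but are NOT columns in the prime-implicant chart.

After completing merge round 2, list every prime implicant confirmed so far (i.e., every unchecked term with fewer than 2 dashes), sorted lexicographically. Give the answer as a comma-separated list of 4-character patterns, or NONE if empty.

Round 0: 0000✓ 0100✓ 0101✓ 0110✓ 0111✓ 1000✓ 1001✓ 1010✓ 1011✓ 1100✓ 1101✓ 1110✓
Round 1: -000✓ -100✓ -101✓ -110✓ 0-00✓ 01-0✓ 01-1✓ 010-✓ 011-✓ 1-00✓ 1-01✓ 1-10✓ 10-0✓ 10-1✓ 100-✓ 101-✓ 11-0✓ 110-✓
Round 2: --00 -1-0 -10- 01-- 1--0 1-0- 10--
PIs = {--00, -1-0, -10-, 01--, 1--0, 1-0-, 10--}

NONE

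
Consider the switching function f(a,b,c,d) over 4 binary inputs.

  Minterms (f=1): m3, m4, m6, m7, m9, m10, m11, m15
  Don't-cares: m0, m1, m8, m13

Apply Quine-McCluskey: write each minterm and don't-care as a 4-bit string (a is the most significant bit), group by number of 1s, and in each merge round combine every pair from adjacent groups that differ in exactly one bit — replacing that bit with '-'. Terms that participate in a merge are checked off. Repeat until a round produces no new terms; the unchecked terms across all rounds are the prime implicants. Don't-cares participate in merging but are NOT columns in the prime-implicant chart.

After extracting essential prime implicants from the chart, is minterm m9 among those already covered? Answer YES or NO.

YES

[col 0] 0000*, 0001*, 0011*, 0100*, 0110*, 0111*, 1000*, 1001*, 1010*, 1011*, 1101*, 1111*
[col 1] -000*, -001*, -011*, -111*, 0-00, 0-11*, 00-1*, 000-*, 01-0, 011-, 1-01*, 1-11*, 10-0*, 10-1*, 100-*, 101-*, 11-1*
[col 2] --11, -0-1, -00-, 1--1, 10--
Prime implicants: --11, -0-1, -00-, 0-00, 01-0, 011-, 1--1, 10--
PI chart (minterm → PIs covering it):
  3 | --11,-0-1
  4 | 0-00,01-0
  6 | 01-0,011-
  7 | --11,011-
  9 | -0-1,-00-,1--1,10--
  10 | 10--  (sole → essential)
  11 | --11,-0-1,1--1,10--
  15 | --11,1--1
Essential prime implicants: 10--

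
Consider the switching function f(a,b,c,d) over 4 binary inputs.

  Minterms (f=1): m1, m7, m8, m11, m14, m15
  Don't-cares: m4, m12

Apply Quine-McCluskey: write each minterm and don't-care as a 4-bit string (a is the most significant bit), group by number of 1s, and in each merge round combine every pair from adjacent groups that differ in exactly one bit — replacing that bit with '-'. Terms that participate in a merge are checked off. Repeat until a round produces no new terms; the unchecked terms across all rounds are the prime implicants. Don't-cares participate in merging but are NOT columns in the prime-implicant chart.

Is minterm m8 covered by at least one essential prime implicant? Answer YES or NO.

YES

[col 0] 0001, 0100*, 0111*, 1000*, 1011*, 1100*, 1110*, 1111*
[col 1] -100, -111, 1-00, 1-11, 11-0, 111-
Prime implicants: -100, -111, 0001, 1-00, 1-11, 11-0, 111-
PI chart (minterm → PIs covering it):
  1 | 0001  (sole → essential)
  7 | -111  (sole → essential)
  8 | 1-00  (sole → essential)
  11 | 1-11  (sole → essential)
  14 | 11-0,111-
  15 | -111,1-11,111-
Essential prime implicants: -111, 0001, 1-00, 1-11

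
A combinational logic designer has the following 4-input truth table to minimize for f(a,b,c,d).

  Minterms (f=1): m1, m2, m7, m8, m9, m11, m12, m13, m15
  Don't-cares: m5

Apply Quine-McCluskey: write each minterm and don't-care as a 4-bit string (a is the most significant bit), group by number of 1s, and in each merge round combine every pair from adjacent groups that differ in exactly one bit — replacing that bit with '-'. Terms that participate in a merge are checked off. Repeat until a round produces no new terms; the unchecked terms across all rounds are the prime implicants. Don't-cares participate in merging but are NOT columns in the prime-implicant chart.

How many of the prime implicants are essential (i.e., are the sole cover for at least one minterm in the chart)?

size-2^0 implicants → 0001(✓)  0010  0101(✓)  0111(✓)  1000(✓)  1001(✓)  1011(✓)  1100(✓)  1101(✓)  1111(✓)
size-2^1 implicants → -001(✓)  -101(✓)  -111(✓)  0-01(✓)  01-1(✓)  1-00(✓)  1-01(✓)  1-11(✓)  10-1(✓)  100-(✓)  11-1(✓)  110-(✓)
size-2^2 implicants → --01  -1-1  1--1  1-0-
Unchecked terms (primes): --01, -1-1, 0010, 1--1, 1-0-
Minterm coverage:
  m1 ⊆ --01 [E]
  m2 ⊆ 0010 [E]
  m7 ⊆ -1-1 [E]
  m8 ⊆ 1-0- [E]
  m9 ⊆ --01,1--1,1-0-
  m11 ⊆ 1--1 [E]
  m12 ⊆ 1-0- [E]
  m13 ⊆ --01,-1-1,1--1,1-0-
  m15 ⊆ -1-1,1--1
E = {--01, -1-1, 0010, 1--1, 1-0-}

5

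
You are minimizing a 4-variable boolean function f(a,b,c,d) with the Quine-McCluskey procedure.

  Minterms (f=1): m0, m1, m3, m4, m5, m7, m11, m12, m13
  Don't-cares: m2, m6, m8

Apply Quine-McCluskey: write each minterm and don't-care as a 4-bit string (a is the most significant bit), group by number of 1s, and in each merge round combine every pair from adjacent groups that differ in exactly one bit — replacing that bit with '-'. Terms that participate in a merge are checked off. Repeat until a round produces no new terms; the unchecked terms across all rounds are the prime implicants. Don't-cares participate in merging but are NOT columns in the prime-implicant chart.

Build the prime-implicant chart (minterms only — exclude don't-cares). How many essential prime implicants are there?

3

Round 0: 0000✓ 0001✓ 0010✓ 0011✓ 0100✓ 0101✓ 0110✓ 0111✓ 1000✓ 1011✓ 1100✓ 1101✓
Round 1: -000✓ -011 -100✓ -101✓ 0-00✓ 0-01✓ 0-10✓ 0-11✓ 00-0✓ 00-1✓ 000-✓ 001-✓ 01-0✓ 01-1✓ 010-✓ 011-✓ 1-00✓ 110-✓
Round 2: --00 -10- 0--0✓ 0--1✓ 0-0-✓ 0-1-✓ 00--✓ 01--✓
Round 3: 0---
PIs = {--00, -011, -10-, 0---}
Coverage chart:
  m0: --00,0---
  m1: 0--- ←essential
  m3: -011,0---
  m4: --00,-10-,0---
  m5: -10-,0---
  m7: 0--- ←essential
  m11: -011 ←essential
  m12: --00,-10-
  m13: -10- ←essential
Essential: -011, -10-, 0---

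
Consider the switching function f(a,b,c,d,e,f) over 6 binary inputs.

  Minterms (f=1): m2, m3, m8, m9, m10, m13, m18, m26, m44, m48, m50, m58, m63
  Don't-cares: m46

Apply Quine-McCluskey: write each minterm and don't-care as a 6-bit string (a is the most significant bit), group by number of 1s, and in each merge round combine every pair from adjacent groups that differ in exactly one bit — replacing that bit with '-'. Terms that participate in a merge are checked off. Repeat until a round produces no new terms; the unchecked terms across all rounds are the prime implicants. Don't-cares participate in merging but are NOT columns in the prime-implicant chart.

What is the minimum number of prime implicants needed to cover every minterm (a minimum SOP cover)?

[col 0] 000010*, 000011*, 001000*, 001001*, 001010*, 001101*, 010010*, 011010*, 101100*, 101110*, 110000*, 110010*, 111010*, 111111
[col 1] -10010*, -11010*, 0-0010*, 0-1010*, 00-010*, 00001-, 001-01, 0010-0, 00100-, 01-010*, 1011-0, 11-010*, 1100-0
[col 2] -1-010, 0--010
Prime implicants: -1-010, 0--010, 00001-, 001-01, 0010-0, 00100-, 1011-0, 1100-0, 111111
PI chart (minterm → PIs covering it):
  2 | 0--010,00001-
  3 | 00001-  (sole → essential)
  8 | 0010-0,00100-
  9 | 001-01,00100-
  10 | 0--010,0010-0
  13 | 001-01  (sole → essential)
  18 | -1-010,0--010
  26 | -1-010,0--010
  44 | 1011-0  (sole → essential)
  48 | 1100-0  (sole → essential)
  50 | -1-010,1100-0
  58 | -1-010  (sole → essential)
  63 | 111111  (sole → essential)
Essential prime implicants: -1-010, 00001-, 001-01, 1011-0, 1100-0, 111111
Petrick residual → 0010-0
Minimum SOP uses 7 PIs: bd'ef' + a'b'c'd'e + a'b'ce'f + a'b'cd'f' + ab'cdf' + abc'd'f' + abcdef

7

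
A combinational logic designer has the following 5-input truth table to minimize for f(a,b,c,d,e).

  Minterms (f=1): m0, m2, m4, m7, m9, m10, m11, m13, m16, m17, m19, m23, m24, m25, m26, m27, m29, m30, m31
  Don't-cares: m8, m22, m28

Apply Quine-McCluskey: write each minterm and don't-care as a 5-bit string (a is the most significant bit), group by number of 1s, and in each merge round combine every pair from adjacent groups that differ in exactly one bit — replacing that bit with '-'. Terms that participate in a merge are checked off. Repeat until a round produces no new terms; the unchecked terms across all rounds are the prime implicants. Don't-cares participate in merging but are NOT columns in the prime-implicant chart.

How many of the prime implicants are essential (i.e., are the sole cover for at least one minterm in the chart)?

5

Round 0: 00000✓ 00010✓ 00100✓ 00111✓ 01000✓ 01001✓ 01010✓ 01011✓ 01101✓ 10000✓ 10001✓ 10011✓ 10110✓ 10111✓ 11000✓ 11001✓ 11010✓ 11011✓ 11100✓ 11101✓ 11110✓ 11111✓
Round 1: -0000✓ -0111 -1000✓ -1001✓ -1010✓ -1011✓ -1101✓ 0-000✓ 0-010✓ 00-00 000-0✓ 01-01✓ 010-0✓ 010-1✓ 0100-✓ 0101-✓ 1-000✓ 1-001✓ 1-011✓ 1-110✓ 1-111✓ 10-11✓ 100-1✓ 1000-✓ 1011-✓ 11-00✓ 11-01✓ 11-10✓ 11-11✓ 110-0✓ 110-1✓ 1100-✓ 1101-✓ 111-0✓ 111-1✓ 1110-✓ 1111-✓
Round 2: --000 -1-01 -10-0✓ -10-1✓ -100-✓ -101-✓ 0-0-0 010--✓ 1--11 1-0-1 1-00- 1-11- 11--0✓ 11--1✓ 11-0-✓ 11-1-✓ 110--✓ 111--✓
Round 3: -10-- 11---
PIs = {--000, -0111, -1-01, -10--, 0-0-0, 00-00, 1--11, 1-0-1, 1-00-, 1-11-, 11---}
Coverage chart:
  m0: --000,0-0-0,00-00
  m2: 0-0-0 ←essential
  m4: 00-00 ←essential
  m7: -0111 ←essential
  m9: -1-01,-10--
  m10: -10--,0-0-0
  m11: -10-- ←essential
  m13: -1-01 ←essential
  m16: --000,1-00-
  m17: 1-0-1,1-00-
  m19: 1--11,1-0-1
  m23: -0111,1--11,1-11-
  m24: --000,-10--,1-00-,11---
  m25: -1-01,-10--,1-0-1,1-00-,11---
  m26: -10--,11---
  m27: -10--,1--11,1-0-1,11---
  m29: -1-01,11---
  m30: 1-11-,11---
  m31: 1--11,1-11-,11---
Essential: -0111, -1-01, -10--, 0-0-0, 00-00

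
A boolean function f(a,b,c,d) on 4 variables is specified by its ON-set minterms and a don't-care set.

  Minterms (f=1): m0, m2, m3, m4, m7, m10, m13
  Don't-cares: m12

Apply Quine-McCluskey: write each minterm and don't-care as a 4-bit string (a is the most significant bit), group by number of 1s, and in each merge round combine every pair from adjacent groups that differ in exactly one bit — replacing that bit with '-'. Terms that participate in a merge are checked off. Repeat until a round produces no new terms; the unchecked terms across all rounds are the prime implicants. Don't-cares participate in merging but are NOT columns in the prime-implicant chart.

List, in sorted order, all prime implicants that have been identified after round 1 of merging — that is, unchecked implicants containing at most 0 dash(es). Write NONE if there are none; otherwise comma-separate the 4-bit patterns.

NONE

[col 0] 0000*, 0010*, 0011*, 0100*, 0111*, 1010*, 1100*, 1101*
[col 1] -010, -100, 0-00, 0-11, 00-0, 001-, 110-
Prime implicants: -010, -100, 0-00, 0-11, 00-0, 001-, 110-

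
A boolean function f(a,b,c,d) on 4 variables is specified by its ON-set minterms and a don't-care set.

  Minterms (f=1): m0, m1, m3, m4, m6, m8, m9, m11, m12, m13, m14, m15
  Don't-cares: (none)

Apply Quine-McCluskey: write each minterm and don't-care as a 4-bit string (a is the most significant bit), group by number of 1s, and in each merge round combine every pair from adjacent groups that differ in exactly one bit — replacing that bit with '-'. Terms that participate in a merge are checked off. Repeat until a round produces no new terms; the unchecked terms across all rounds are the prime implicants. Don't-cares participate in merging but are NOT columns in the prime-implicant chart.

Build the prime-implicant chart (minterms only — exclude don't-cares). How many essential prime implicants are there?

Round 0: 0000✓ 0001✓ 0011✓ 0100✓ 0110✓ 1000✓ 1001✓ 1011✓ 1100✓ 1101✓ 1110✓ 1111✓
Round 1: -000✓ -001✓ -011✓ -100✓ -110✓ 0-00✓ 00-1✓ 000-✓ 01-0✓ 1-00✓ 1-01✓ 1-11✓ 10-1✓ 100-✓ 11-0✓ 11-1✓ 110-✓ 111-✓
Round 2: --00 -0-1 -00- -1-0 1--1 1-0- 11--
PIs = {--00, -0-1, -00-, -1-0, 1--1, 1-0-, 11--}
Coverage chart:
  m0: --00,-00-
  m1: -0-1,-00-
  m3: -0-1 ←essential
  m4: --00,-1-0
  m6: -1-0 ←essential
  m8: --00,-00-,1-0-
  m9: -0-1,-00-,1--1,1-0-
  m11: -0-1,1--1
  m12: --00,-1-0,1-0-,11--
  m13: 1--1,1-0-,11--
  m14: -1-0,11--
  m15: 1--1,11--
Essential: -0-1, -1-0

2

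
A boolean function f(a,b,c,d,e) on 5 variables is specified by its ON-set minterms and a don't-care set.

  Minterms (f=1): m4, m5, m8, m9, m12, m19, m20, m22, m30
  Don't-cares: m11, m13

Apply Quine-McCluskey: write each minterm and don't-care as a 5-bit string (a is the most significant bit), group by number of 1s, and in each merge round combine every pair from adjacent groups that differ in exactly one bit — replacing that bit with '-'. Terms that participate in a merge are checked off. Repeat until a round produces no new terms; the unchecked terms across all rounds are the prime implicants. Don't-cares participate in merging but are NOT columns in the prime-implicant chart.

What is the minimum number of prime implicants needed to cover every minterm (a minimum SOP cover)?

5

[col 0] 00100*, 00101*, 01000*, 01001*, 01011*, 01100*, 01101*, 10011, 10100*, 10110*, 11110*
[col 1] -0100, 0-100*, 0-101*, 0010-*, 01-00*, 01-01*, 010-1, 0100-*, 0110-*, 1-110, 101-0
[col 2] 0-10-, 01-0-
Prime implicants: -0100, 0-10-, 01-0-, 010-1, 1-110, 10011, 101-0
PI chart (minterm → PIs covering it):
  4 | -0100,0-10-
  5 | 0-10-  (sole → essential)
  8 | 01-0-  (sole → essential)
  9 | 01-0-,010-1
  12 | 0-10-,01-0-
  19 | 10011  (sole → essential)
  20 | -0100,101-0
  22 | 1-110,101-0
  30 | 1-110  (sole → essential)
Essential prime implicants: 0-10-, 01-0-, 1-110, 10011
Petrick residual → -0100
Minimum SOP uses 5 PIs: b'cd'e' + a'cd' + a'bd' + acde' + ab'c'de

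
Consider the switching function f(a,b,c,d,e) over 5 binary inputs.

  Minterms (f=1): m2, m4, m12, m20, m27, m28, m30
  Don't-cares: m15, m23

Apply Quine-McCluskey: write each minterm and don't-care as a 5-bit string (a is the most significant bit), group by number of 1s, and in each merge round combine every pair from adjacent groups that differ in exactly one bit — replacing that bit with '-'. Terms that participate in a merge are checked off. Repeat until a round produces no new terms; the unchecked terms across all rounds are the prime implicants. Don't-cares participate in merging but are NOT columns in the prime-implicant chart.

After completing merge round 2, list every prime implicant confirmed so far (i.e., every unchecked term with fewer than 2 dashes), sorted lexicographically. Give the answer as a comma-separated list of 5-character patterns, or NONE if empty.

00010, 01111, 10111, 11011, 111-0

size-2^0 implicants → 00010  00100(✓)  01100(✓)  01111  10100(✓)  10111  11011  11100(✓)  11110(✓)
size-2^1 implicants → -0100(✓)  -1100(✓)  0-100(✓)  1-100(✓)  111-0
size-2^2 implicants → --100
Unchecked terms (primes): --100, 00010, 01111, 10111, 11011, 111-0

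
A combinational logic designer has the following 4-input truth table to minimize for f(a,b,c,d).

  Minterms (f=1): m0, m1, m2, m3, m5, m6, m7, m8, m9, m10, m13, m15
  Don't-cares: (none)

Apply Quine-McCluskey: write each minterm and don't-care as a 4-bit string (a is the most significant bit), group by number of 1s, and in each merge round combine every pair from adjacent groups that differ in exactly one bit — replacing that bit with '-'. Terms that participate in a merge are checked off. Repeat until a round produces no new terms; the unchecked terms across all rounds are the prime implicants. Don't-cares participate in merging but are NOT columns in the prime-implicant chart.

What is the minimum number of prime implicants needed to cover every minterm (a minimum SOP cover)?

Round 0: 0000✓ 0001✓ 0010✓ 0011✓ 0101✓ 0110✓ 0111✓ 1000✓ 1001✓ 1010✓ 1101✓ 1111✓
Round 1: -000✓ -001✓ -010✓ -101✓ -111✓ 0-01✓ 0-10✓ 0-11✓ 00-0✓ 00-1✓ 000-✓ 001-✓ 01-1✓ 011-✓ 1-01✓ 10-0✓ 100-✓ 11-1✓
Round 2: --01 -0-0 -00- -1-1 0--1 0-1- 00--
PIs = {--01, -0-0, -00-, -1-1, 0--1, 0-1-, 00--}
Coverage chart:
  m0: -0-0,-00-,00--
  m1: --01,-00-,0--1,00--
  m2: -0-0,0-1-,00--
  m3: 0--1,0-1-,00--
  m5: --01,-1-1,0--1
  m6: 0-1- ←essential
  m7: -1-1,0--1,0-1-
  m8: -0-0,-00-
  m9: --01,-00-
  m10: -0-0 ←essential
  m13: --01,-1-1
  m15: -1-1 ←essential
Essential: -0-0, -1-1, 0-1-
Petrick residual → --01
Min cover (4 terms): c'd + b'd' + bd + a'c

4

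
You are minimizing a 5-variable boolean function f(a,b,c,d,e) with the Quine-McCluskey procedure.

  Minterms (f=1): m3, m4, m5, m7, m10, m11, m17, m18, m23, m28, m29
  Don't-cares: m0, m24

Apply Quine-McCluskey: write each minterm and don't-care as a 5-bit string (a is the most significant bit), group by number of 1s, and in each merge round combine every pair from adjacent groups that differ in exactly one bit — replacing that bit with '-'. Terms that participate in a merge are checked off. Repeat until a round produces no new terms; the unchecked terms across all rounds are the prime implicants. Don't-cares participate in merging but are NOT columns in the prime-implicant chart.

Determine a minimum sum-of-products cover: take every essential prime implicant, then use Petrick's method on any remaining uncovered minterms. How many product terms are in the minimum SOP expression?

7

[col 0] 00000*, 00011*, 00100*, 00101*, 00111*, 01010*, 01011*, 10001, 10010, 10111*, 11000*, 11100*, 11101*
[col 1] -0111, 0-011, 00-00, 00-11, 001-1, 0010-, 0101-, 11-00, 1110-
Prime implicants: -0111, 0-011, 00-00, 00-11, 001-1, 0010-, 0101-, 10001, 10010, 11-00, 1110-
PI chart (minterm → PIs covering it):
  3 | 0-011,00-11
  4 | 00-00,0010-
  5 | 001-1,0010-
  7 | -0111,00-11,001-1
  10 | 0101-  (sole → essential)
  11 | 0-011,0101-
  17 | 10001  (sole → essential)
  18 | 10010  (sole → essential)
  23 | -0111  (sole → essential)
  28 | 11-00,1110-
  29 | 1110-  (sole → essential)
Essential prime implicants: -0111, 0101-, 10001, 10010, 1110-
Petrick residual → 0-011, 0010-
Minimum SOP uses 7 PIs: b'cde + a'c'de + a'b'cd' + a'bc'd + ab'c'd'e + ab'c'de' + abcd'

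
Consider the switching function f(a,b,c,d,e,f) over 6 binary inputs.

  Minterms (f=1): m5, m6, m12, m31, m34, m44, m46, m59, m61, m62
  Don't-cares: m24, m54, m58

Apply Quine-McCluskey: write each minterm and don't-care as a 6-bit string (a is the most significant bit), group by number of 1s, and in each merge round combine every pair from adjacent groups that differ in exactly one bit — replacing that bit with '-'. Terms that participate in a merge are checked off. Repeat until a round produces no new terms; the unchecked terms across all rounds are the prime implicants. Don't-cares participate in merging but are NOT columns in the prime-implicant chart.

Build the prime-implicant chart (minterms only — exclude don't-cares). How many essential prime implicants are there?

[col 0] 000101, 000110, 001100*, 011000, 011111, 100010, 101100*, 101110*, 110110*, 111010*, 111011*, 111101, 111110*
[col 1] -01100, 1-1110, 1011-0, 11-110, 111-10, 11101-
Prime implicants: -01100, 000101, 000110, 011000, 011111, 1-1110, 100010, 1011-0, 11-110, 111-10, 11101-, 111101
PI chart (minterm → PIs covering it):
  5 | 000101  (sole → essential)
  6 | 000110  (sole → essential)
  12 | -01100  (sole → essential)
  31 | 011111  (sole → essential)
  34 | 100010  (sole → essential)
  44 | -01100,1011-0
  46 | 1-1110,1011-0
  59 | 11101-  (sole → essential)
  61 | 111101  (sole → essential)
  62 | 1-1110,11-110,111-10
Essential prime implicants: -01100, 000101, 000110, 011111, 100010, 11101-, 111101

7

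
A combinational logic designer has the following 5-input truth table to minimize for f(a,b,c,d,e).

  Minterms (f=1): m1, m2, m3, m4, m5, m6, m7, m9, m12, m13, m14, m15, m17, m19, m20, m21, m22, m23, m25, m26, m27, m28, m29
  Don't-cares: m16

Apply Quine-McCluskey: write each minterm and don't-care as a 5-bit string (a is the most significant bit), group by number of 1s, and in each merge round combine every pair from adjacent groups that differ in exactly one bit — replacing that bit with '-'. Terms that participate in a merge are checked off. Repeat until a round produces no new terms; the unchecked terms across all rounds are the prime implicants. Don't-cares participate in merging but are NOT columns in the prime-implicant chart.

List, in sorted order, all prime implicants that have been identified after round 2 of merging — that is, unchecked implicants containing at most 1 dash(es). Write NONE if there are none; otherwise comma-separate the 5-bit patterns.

1101-

size-2^0 implicants → 00001(✓)  00010(✓)  00011(✓)  00100(✓)  00101(✓)  00110(✓)  00111(✓)  01001(✓)  01100(✓)  01101(✓)  01110(✓)  01111(✓)  10000(✓)  10001(✓)  10011(✓)  10100(✓)  10101(✓)  10110(✓)  10111(✓)  11001(✓)  11010(✓)  11011(✓)  11100(✓)  11101(✓)
size-2^1 implicants → -0001(✓)  -0011(✓)  -0100(✓)  -0101(✓)  -0110(✓)  -0111(✓)  -1001(✓)  -1100(✓)  -1101(✓)  0-001(✓)  0-100(✓)  0-101(✓)  0-110(✓)  0-111(✓)  00-01(✓)  00-10(✓)  00-11(✓)  000-1(✓)  0001-(✓)  001-0(✓)  001-1(✓)  0010-(✓)  0011-(✓)  01-01(✓)  011-0(✓)  011-1(✓)  0110-(✓)  0111-(✓)  1-001(✓)  1-011(✓)  1-100(✓)  1-101(✓)  10-00(✓)  10-01(✓)  10-11(✓)  100-1(✓)  1000-(✓)  101-0(✓)  101-1(✓)  1010-(✓)  1011-(✓)  11-01(✓)  110-1(✓)  1101-  1110-(✓)
size-2^2 implicants → --001(✓)  --100(✓)  --101(✓)  -0-01(✓)  -0-11(✓)  -00-1(✓)  -01-0(✓)  -01-1(✓)  -010-(✓)  -011-(✓)  -1-01(✓)  -110-(✓)  0--01(✓)  0-1-0(✓)  0-1-1(✓)  0-10-(✓)  0-11-(✓)  00--1(✓)  00-1-  001--(✓)  011--(✓)  1--01(✓)  1-0-1  1-10-(✓)  10--1(✓)  10-0-  101--(✓)
size-2^3 implicants → ---01  --10-  -0--1  -01--  0-1--
Unchecked terms (primes): ---01, --10-, -0--1, -01--, 0-1--, 00-1-, 1-0-1, 10-0-, 1101-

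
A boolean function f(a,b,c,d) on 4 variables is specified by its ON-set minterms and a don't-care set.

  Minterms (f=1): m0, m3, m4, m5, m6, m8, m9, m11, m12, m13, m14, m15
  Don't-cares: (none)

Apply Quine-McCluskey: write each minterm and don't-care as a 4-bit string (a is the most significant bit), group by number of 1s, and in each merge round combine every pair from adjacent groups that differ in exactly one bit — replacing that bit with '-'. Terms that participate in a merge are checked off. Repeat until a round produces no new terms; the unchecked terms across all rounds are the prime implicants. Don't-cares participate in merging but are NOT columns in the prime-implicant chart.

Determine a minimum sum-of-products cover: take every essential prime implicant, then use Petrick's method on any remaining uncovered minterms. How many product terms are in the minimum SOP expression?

Round 0: 0000✓ 0011✓ 0100✓ 0101✓ 0110✓ 1000✓ 1001✓ 1011✓ 1100✓ 1101✓ 1110✓ 1111✓
Round 1: -000✓ -011 -100✓ -101✓ -110✓ 0-00✓ 01-0✓ 010-✓ 1-00✓ 1-01✓ 1-11✓ 10-1✓ 100-✓ 11-0✓ 11-1✓ 110-✓ 111-✓
Round 2: --00 -1-0 -10- 1--1 1-0- 11--
PIs = {--00, -011, -1-0, -10-, 1--1, 1-0-, 11--}
Coverage chart:
  m0: --00 ←essential
  m3: -011 ←essential
  m4: --00,-1-0,-10-
  m5: -10- ←essential
  m6: -1-0 ←essential
  m8: --00,1-0-
  m9: 1--1,1-0-
  m11: -011,1--1
  m12: --00,-1-0,-10-,1-0-,11--
  m13: -10-,1--1,1-0-,11--
  m14: -1-0,11--
  m15: 1--1,11--
Essential: --00, -011, -1-0, -10-
Petrick residual → 1--1
Min cover (5 terms): c'd' + b'cd + bd' + bc' + ad

5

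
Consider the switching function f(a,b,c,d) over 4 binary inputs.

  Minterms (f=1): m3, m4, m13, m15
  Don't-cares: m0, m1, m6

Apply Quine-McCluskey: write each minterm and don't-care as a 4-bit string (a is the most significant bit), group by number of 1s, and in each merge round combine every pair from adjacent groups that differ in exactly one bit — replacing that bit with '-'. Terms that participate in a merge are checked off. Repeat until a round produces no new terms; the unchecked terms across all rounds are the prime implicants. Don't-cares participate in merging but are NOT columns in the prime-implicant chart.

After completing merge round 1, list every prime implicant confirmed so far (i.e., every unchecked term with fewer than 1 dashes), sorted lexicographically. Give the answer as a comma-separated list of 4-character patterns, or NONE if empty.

Round 0: 0000✓ 0001✓ 0011✓ 0100✓ 0110✓ 1101✓ 1111✓
Round 1: 0-00 00-1 000- 01-0 11-1
PIs = {0-00, 00-1, 000-, 01-0, 11-1}

NONE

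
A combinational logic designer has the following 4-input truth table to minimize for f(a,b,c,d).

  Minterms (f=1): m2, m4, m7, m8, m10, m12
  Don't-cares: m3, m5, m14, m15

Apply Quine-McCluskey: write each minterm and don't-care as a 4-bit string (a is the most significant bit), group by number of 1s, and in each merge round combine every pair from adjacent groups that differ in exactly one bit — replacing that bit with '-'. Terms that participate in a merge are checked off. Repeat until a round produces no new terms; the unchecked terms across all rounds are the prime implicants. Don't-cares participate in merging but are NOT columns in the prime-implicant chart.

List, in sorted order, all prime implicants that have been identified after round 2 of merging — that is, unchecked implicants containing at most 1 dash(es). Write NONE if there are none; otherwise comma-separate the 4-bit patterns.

-010, -100, -111, 0-11, 001-, 01-1, 010-, 111-

[col 0] 0010*, 0011*, 0100*, 0101*, 0111*, 1000*, 1010*, 1100*, 1110*, 1111*
[col 1] -010, -100, -111, 0-11, 001-, 01-1, 010-, 1-00*, 1-10*, 10-0*, 11-0*, 111-
[col 2] 1--0
Prime implicants: -010, -100, -111, 0-11, 001-, 01-1, 010-, 1--0, 111-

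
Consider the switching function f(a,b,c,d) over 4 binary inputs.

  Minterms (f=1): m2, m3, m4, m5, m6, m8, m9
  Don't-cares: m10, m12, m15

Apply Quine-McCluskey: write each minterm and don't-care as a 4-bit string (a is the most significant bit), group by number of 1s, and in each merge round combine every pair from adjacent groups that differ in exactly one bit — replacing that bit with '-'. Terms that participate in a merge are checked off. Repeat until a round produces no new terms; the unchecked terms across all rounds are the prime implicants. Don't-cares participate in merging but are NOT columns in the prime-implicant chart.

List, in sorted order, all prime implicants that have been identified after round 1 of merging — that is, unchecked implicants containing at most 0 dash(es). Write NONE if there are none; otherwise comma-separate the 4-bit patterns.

size-2^0 implicants → 0010(✓)  0011(✓)  0100(✓)  0101(✓)  0110(✓)  1000(✓)  1001(✓)  1010(✓)  1100(✓)  1111
size-2^1 implicants → -010  -100  0-10  001-  01-0  010-  1-00  10-0  100-
Unchecked terms (primes): -010, -100, 0-10, 001-, 01-0, 010-, 1-00, 10-0, 100-, 1111

1111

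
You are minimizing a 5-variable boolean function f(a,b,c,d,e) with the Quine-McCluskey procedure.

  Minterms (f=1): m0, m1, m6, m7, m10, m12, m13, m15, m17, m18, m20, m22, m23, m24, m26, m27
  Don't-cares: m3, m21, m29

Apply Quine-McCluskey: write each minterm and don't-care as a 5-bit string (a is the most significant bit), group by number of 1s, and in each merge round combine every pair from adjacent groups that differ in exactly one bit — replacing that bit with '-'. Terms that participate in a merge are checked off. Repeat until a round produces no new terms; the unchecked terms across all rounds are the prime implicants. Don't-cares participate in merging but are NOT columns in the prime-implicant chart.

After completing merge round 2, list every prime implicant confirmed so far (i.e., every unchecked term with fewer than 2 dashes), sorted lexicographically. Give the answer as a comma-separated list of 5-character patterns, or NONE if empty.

-0001, -1010, -1101, 0-111, 00-11, 000-1, 0000-, 011-1, 0110-, 1-010, 1-101, 10-01, 10-10, 110-0, 1101-

[col 0] 00000*, 00001*, 00011*, 00110*, 00111*, 01010*, 01100*, 01101*, 01111*, 10001*, 10010*, 10100*, 10101*, 10110*, 10111*, 11000*, 11010*, 11011*, 11101*
[col 1] -0001, -0110*, -0111*, -1010, -1101, 0-111, 00-11, 000-1, 0000-, 0011-*, 011-1, 0110-, 1-010, 1-101, 10-01, 10-10, 101-0*, 101-1*, 1010-*, 1011-*, 110-0, 1101-
[col 2] -011-, 101--
Prime implicants: -0001, -011-, -1010, -1101, 0-111, 00-11, 000-1, 0000-, 011-1, 0110-, 1-010, 1-101, 10-01, 10-10, 101--, 110-0, 1101-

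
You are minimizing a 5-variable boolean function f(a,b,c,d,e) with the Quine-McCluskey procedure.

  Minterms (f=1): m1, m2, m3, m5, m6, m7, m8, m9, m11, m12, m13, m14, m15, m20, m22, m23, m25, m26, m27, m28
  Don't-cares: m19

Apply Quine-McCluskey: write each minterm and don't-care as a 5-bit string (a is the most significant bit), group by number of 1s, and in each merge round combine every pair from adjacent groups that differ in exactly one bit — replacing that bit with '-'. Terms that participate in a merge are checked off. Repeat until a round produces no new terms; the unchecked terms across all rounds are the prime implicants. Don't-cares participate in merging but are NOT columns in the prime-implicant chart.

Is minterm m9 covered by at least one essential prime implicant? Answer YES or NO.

YES

Round 0: 00001✓ 00010✓ 00011✓ 00101✓ 00110✓ 00111✓ 01000✓ 01001✓ 01011✓ 01100✓ 01101✓ 01110✓ 01111✓ 10011✓ 10100✓ 10110✓ 10111✓ 11001✓ 11010✓ 11011✓ 11100✓
Round 1: -0011✓ -0110✓ -0111✓ -1001✓ -1011✓ -1100 0-001✓ 0-011✓ 0-101✓ 0-110✓ 0-111✓ 00-01✓ 00-10✓ 00-11✓ 000-1✓ 0001-✓ 001-1✓ 0011-✓ 01-00✓ 01-01✓ 01-11✓ 010-1✓ 0100-✓ 011-0✓ 011-1✓ 0110-✓ 0111-✓ 1-011✓ 1-100 10-11✓ 101-0 1011-✓ 110-1✓ 1101-
Round 2: --011 -0-11 -011- -10-1 0--01✓ 0--11✓ 0-0-1✓ 0-1-1✓ 0-11- 00--1✓ 00-1- 01--1✓ 01-0- 011--
Round 3: 0---1
PIs = {--011, -0-11, -011-, -10-1, -1100, 0---1, 0-11-, 00-1-, 01-0-, 011--, 1-100, 101-0, 1101-}
Coverage chart:
  m1: 0---1 ←essential
  m2: 00-1- ←essential
  m3: --011,-0-11,0---1,00-1-
  m5: 0---1 ←essential
  m6: -011-,0-11-,00-1-
  m7: -0-11,-011-,0---1,0-11-,00-1-
  m8: 01-0- ←essential
  m9: -10-1,0---1,01-0-
  m11: --011,-10-1,0---1
  m12: -1100,01-0-,011--
  m13: 0---1,01-0-,011--
  m14: 0-11-,011--
  m15: 0---1,0-11-,011--
  m20: 1-100,101-0
  m22: -011-,101-0
  m23: -0-11,-011-
  m25: -10-1 ←essential
  m26: 1101- ←essential
  m27: --011,-10-1,1101-
  m28: -1100,1-100
Essential: -10-1, 0---1, 00-1-, 01-0-, 1101-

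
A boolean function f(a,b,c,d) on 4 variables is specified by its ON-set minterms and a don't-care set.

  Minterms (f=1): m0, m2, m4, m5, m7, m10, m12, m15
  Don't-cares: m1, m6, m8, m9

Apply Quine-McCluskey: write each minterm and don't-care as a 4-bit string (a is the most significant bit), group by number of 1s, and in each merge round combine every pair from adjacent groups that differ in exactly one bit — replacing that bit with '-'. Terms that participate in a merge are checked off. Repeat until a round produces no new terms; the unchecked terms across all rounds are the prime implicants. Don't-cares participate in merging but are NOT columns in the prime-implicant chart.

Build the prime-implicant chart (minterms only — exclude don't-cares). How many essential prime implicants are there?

size-2^0 implicants → 0000(✓)  0001(✓)  0010(✓)  0100(✓)  0101(✓)  0110(✓)  0111(✓)  1000(✓)  1001(✓)  1010(✓)  1100(✓)  1111(✓)
size-2^1 implicants → -000(✓)  -001(✓)  -010(✓)  -100(✓)  -111  0-00(✓)  0-01(✓)  0-10(✓)  00-0(✓)  000-(✓)  01-0(✓)  01-1(✓)  010-(✓)  011-(✓)  1-00(✓)  10-0(✓)  100-(✓)
size-2^2 implicants → --00  -0-0  -00-  0--0  0-0-  01--
Unchecked terms (primes): --00, -0-0, -00-, -111, 0--0, 0-0-, 01--
Minterm coverage:
  m0 ⊆ --00,-0-0,-00-,0--0,0-0-
  m2 ⊆ -0-0,0--0
  m4 ⊆ --00,0--0,0-0-,01--
  m5 ⊆ 0-0-,01--
  m7 ⊆ -111,01--
  m10 ⊆ -0-0 [E]
  m12 ⊆ --00 [E]
  m15 ⊆ -111 [E]
E = {--00, -0-0, -111}

3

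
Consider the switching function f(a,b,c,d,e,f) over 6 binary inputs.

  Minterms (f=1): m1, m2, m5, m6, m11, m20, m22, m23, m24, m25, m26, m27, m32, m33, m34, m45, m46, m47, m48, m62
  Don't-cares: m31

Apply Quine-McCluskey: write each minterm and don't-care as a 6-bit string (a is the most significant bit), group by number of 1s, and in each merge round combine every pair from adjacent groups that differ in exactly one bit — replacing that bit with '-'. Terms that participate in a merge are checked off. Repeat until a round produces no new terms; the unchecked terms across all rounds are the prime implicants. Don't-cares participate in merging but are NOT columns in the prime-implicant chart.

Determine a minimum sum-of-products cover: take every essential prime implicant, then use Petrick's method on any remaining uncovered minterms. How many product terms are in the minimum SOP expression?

11

Round 0: 000001✓ 000010✓ 000101✓ 000110✓ 001011✓ 010100✓ 010110✓ 010111✓ 011000✓ 011001✓ 011010✓ 011011✓ 011111✓ 100000✓ 100001✓ 100010✓ 101101✓ 101110✓ 101111✓ 110000✓ 111110✓
Round 1: -00001 -00010 0-0110 0-1011 000-01 000-10 01-111 0101-0 01011- 011-11 0110-0✓ 0110-1✓ 01100-✓ 01101-✓ 1-0000 1-1110 1000-0 10000- 1011-1 10111-
Round 2: 0110--
PIs = {-00001, -00010, 0-0110, 0-1011, 000-01, 000-10, 01-111, 0101-0, 01011-, 011-11, 0110--, 1-0000, 1-1110, 1000-0, 10000-, 1011-1, 10111-}
Coverage chart:
  m1: -00001,000-01
  m2: -00010,000-10
  m5: 000-01 ←essential
  m6: 0-0110,000-10
  m11: 0-1011 ←essential
  m20: 0101-0 ←essential
  m22: 0-0110,0101-0,01011-
  m23: 01-111,01011-
  m24: 0110-- ←essential
  m25: 0110-- ←essential
  m26: 0110-- ←essential
  m27: 0-1011,011-11,0110--
  m32: 1-0000,1000-0,10000-
  m33: -00001,10000-
  m34: -00010,1000-0
  m45: 1011-1 ←essential
  m46: 1-1110,10111-
  m47: 1011-1,10111-
  m48: 1-0000 ←essential
  m62: 1-1110 ←essential
Essential: 0-1011, 000-01, 0101-0, 0110--, 1-0000, 1-1110, 1011-1
Petrick residual → -00001, -00010, 0-0110, 01-111
Min cover (11 terms): b'c'd'e'f + b'c'd'ef' + a'c'def' + a'cd'ef + a'b'c'e'f + a'bdef + a'bc'df' + a'bcd' + ac'd'e'f' + acdef' + ab'cdf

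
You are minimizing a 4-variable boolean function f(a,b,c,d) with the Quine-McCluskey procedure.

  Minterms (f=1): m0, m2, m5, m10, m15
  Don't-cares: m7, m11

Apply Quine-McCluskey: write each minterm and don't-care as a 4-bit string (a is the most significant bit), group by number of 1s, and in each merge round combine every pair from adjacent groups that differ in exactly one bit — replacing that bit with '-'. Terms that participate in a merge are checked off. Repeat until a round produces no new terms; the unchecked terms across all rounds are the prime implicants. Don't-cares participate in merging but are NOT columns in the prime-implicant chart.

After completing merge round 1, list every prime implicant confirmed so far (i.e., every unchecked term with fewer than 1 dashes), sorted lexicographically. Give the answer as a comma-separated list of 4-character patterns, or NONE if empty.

Round 0: 0000✓ 0010✓ 0101✓ 0111✓ 1010✓ 1011✓ 1111✓
Round 1: -010 -111 00-0 01-1 1-11 101-
PIs = {-010, -111, 00-0, 01-1, 1-11, 101-}

NONE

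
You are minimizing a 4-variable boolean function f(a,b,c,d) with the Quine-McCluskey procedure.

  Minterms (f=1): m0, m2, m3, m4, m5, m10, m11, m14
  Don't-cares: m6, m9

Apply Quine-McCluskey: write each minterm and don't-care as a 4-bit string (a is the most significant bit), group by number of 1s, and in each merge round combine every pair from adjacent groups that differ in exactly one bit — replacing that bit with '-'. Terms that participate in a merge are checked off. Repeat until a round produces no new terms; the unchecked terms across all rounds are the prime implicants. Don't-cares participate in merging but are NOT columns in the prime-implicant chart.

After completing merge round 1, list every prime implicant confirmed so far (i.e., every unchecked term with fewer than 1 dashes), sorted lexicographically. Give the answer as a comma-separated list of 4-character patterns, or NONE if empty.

[col 0] 0000*, 0010*, 0011*, 0100*, 0101*, 0110*, 1001*, 1010*, 1011*, 1110*
[col 1] -010*, -011*, -110*, 0-00*, 0-10*, 00-0*, 001-*, 01-0*, 010-, 1-10*, 10-1, 101-*
[col 2] --10, -01-, 0--0
Prime implicants: --10, -01-, 0--0, 010-, 10-1

NONE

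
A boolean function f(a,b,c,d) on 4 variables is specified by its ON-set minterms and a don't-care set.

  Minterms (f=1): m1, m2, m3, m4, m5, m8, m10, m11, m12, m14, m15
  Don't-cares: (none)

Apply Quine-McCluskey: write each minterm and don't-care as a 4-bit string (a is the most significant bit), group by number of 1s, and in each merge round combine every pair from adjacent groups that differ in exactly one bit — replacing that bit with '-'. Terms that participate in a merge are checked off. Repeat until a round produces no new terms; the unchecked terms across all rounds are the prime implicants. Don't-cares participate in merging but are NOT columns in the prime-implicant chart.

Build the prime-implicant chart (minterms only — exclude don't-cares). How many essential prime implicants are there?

3

Round 0: 0001✓ 0010✓ 0011✓ 0100✓ 0101✓ 1000✓ 1010✓ 1011✓ 1100✓ 1110✓ 1111✓
Round 1: -010✓ -011✓ -100 0-01 00-1 001-✓ 010- 1-00✓ 1-10✓ 1-11✓ 10-0✓ 101-✓ 11-0✓ 111-✓
Round 2: -01- 1--0 1-1-
PIs = {-01-, -100, 0-01, 00-1, 010-, 1--0, 1-1-}
Coverage chart:
  m1: 0-01,00-1
  m2: -01- ←essential
  m3: -01-,00-1
  m4: -100,010-
  m5: 0-01,010-
  m8: 1--0 ←essential
  m10: -01-,1--0,1-1-
  m11: -01-,1-1-
  m12: -100,1--0
  m14: 1--0,1-1-
  m15: 1-1- ←essential
Essential: -01-, 1--0, 1-1-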